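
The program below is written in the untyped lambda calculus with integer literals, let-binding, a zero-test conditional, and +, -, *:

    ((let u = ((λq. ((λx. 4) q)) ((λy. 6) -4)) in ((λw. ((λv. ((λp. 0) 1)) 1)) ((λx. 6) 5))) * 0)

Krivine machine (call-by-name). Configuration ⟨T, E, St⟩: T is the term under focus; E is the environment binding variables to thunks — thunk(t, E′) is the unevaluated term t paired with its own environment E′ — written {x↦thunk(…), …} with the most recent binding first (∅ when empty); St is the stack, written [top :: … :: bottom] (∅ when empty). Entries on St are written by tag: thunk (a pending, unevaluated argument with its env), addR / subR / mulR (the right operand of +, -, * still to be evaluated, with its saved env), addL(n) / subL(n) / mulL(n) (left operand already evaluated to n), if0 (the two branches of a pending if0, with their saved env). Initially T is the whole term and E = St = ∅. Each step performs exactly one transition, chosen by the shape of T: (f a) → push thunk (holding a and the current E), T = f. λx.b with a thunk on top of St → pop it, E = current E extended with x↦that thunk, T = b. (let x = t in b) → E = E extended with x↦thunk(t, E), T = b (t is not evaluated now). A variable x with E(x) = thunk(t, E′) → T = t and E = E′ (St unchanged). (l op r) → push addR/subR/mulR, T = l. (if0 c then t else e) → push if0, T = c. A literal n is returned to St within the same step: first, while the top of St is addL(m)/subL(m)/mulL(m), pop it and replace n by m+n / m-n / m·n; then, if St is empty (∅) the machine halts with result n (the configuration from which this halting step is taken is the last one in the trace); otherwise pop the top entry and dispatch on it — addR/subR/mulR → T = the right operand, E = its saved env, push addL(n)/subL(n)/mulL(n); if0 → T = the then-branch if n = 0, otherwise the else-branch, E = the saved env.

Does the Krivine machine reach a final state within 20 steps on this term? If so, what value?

t=0: [T=((let u = ((λq. ((λx. 4) q)) ((λy. 6) -4)) in ((λw. ((λv. ((λp. 0) 1)) 1)) ((λx. 6) 5))) * 0) | E=∅ | St=∅]
t=1: [T=(let u = ((λq. ((λx. 4) q)) ((λy. 6) -4)) in ((λw. ((λv. ((λp. 0) 1)) 1)) ((λx. 6) 5))) | E=∅ | St=[mulR]]
t=2: [T=((λw. ((λv. ((λp. 0) 1)) 1)) ((λx. 6) 5)) | E={u↦thunk(((λq. ((λx. 4) q)) ((λy. 6) -4)), ∅)} | St=[mulR]]
t=3: [T=(λw. ((λv. ((λp. 0) 1)) 1)) | E={u↦thunk(((λq. ((λx. 4) q)) ((λy. 6) -4)), ∅)} | St=[thunk :: mulR]]
t=4: [T=((λv. ((λp. 0) 1)) 1) | E={w↦thunk(((λx. 6) 5), {u↦thunk(((λq. ((λx. 4) q)) ((λy. 6) -4)), ∅)}), u↦thunk(((λq. ((λx. 4) q)) ((λy. 6) -4)), ∅)} | St=[mulR]]
t=5: [T=(λv. ((λp. 0) 1)) | E={w↦thunk(((λx. 6) 5), {u↦thunk(((λq. ((λx. 4) q)) ((λy. 6) -4)), ∅)}), u↦thunk(((λq. ((λx. 4) q)) ((λy. 6) -4)), ∅)} | St=[thunk :: mulR]]
t=6: [T=((λp. 0) 1) | E={v↦thunk(1, {w↦thunk(((λx. 6) 5), {u↦thunk(((λq. ((λx. 4) q)) ((λy. 6) -4)), ∅)}), u↦thunk(((λq. ((λx. 4) q)) ((λy. 6) -4)), ∅)}), w↦thunk(((λx. 6) 5), {u↦thunk(((λq. ((λx. 4) q)) ((λy. 6) -4)), ∅)}), u↦thunk(((λq. ((λx. 4) q)) ((λy. 6) -4)), ∅)} | St=[mulR]]
t=7: [T=(λp. 0) | E={v↦thunk(1, {w↦thunk(((λx. 6) 5), {u↦thunk(((λq. ((λx. 4) q)) ((λy. 6) -4)), ∅)}), u↦thunk(((λq. ((λx. 4) q)) ((λy. 6) -4)), ∅)}), w↦thunk(((λx. 6) 5), {u↦thunk(((λq. ((λx. 4) q)) ((λy. 6) -4)), ∅)}), u↦thunk(((λq. ((λx. 4) q)) ((λy. 6) -4)), ∅)} | St=[thunk :: mulR]]
t=8: [T=0 | E={p↦thunk(1, {v↦thunk(1, {w↦thunk(((λx. 6) 5), {u↦thunk(((λq. ((λx. 4) q)) ((λy. 6) -4)), ∅)}), u↦thunk(((λq. ((λx. 4) q)) ((λy. 6) -4)), ∅)}), w↦thunk(((λx. 6) 5), {u↦thunk(((λq. ((λx. 4) q)) ((λy. 6) -4)), ∅)}), u↦thunk(((λq. ((λx. 4) q)) ((λy. 6) -4)), ∅)}), v↦thunk(1, {w↦thunk(((λx. 6) 5), {u↦thunk(((λq. ((λx. 4) q)) ((λy. 6) -4)), ∅)}), u↦thunk(((λq. ((λx. 4) q)) ((λy. 6) -4)), ∅)}), w↦thunk(((λx. 6) 5), {u↦thunk(((λq. ((λx. 4) q)) ((λy. 6) -4)), ∅)}), u↦thunk(((λq. ((λx. 4) q)) ((λy. 6) -4)), ∅)} | St=[mulR]]
t=9: [T=0 | E=∅ | St=[mulL(0)]]
→ final value 0

Answer: 0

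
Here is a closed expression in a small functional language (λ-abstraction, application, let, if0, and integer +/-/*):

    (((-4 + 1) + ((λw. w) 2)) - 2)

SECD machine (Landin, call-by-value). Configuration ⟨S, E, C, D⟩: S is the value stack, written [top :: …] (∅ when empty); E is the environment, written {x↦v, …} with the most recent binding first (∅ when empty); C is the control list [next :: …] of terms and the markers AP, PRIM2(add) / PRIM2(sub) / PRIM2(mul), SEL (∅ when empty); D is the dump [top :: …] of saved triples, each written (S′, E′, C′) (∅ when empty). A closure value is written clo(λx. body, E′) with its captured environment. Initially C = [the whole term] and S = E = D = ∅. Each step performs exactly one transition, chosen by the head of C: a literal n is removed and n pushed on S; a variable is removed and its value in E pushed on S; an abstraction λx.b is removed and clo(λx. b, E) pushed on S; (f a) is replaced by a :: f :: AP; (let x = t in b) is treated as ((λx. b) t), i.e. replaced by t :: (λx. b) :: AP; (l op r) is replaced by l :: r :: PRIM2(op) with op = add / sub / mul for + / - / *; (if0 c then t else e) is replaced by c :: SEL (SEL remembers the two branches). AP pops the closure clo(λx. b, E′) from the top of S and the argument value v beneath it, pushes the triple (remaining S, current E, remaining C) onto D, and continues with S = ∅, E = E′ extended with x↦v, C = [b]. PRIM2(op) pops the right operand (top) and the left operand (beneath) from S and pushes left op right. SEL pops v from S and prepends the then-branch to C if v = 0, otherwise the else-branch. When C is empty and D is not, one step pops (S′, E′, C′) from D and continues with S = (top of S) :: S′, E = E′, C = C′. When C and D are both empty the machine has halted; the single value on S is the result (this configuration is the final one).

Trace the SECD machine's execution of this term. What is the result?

step 0: <S=∅, E=∅, C=[(((-4 + 1) + ((λw. w) 2)) - 2)], D=∅>
step 1: <S=∅, E=∅, C=[((-4 + 1) + ((λw. w) 2)) :: 2 :: PRIM2(sub)], D=∅>
step 2: <S=∅, E=∅, C=[(-4 + 1) :: ((λw. w) 2) :: PRIM2(add) :: 2 :: PRIM2(sub)], D=∅>
step 3: <S=∅, E=∅, C=[-4 :: 1 :: PRIM2(add) :: ((λw. w) 2) :: PRIM2(add) :: 2 :: PRIM2(sub)], D=∅>
step 4: <S=[-4], E=∅, C=[1 :: PRIM2(add) :: ((λw. w) 2) :: PRIM2(add) :: 2 :: PRIM2(sub)], D=∅>
step 5: <S=[1 :: -4], E=∅, C=[PRIM2(add) :: ((λw. w) 2) :: PRIM2(add) :: 2 :: PRIM2(sub)], D=∅>
step 6: <S=[-3], E=∅, C=[((λw. w) 2) :: PRIM2(add) :: 2 :: PRIM2(sub)], D=∅>
step 7: <S=[-3], E=∅, C=[2 :: (λw. w) :: AP :: PRIM2(add) :: 2 :: PRIM2(sub)], D=∅>
step 8: <S=[2 :: -3], E=∅, C=[(λw. w) :: AP :: PRIM2(add) :: 2 :: PRIM2(sub)], D=∅>
step 9: <S=[clo(λw. w, ∅) :: 2 :: -3], E=∅, C=[AP :: PRIM2(add) :: 2 :: PRIM2(sub)], D=∅>
step 10: <S=∅, E={w↦2}, C=[w], D=[([-3], ∅, [PRIM2(add) :: 2 :: PRIM2(sub)])]>
step 11: <S=[2], E={w↦2}, C=∅, D=[([-3], ∅, [PRIM2(add) :: 2 :: PRIM2(sub)])]>
step 12: <S=[2 :: -3], E=∅, C=[PRIM2(add) :: 2 :: PRIM2(sub)], D=∅>
step 13: <S=[-1], E=∅, C=[2 :: PRIM2(sub)], D=∅>
step 14: <S=[2 :: -1], E=∅, C=[PRIM2(sub)], D=∅>
step 15: <S=[-3], E=∅, C=∅, D=∅>
→ final value -3

Answer: -3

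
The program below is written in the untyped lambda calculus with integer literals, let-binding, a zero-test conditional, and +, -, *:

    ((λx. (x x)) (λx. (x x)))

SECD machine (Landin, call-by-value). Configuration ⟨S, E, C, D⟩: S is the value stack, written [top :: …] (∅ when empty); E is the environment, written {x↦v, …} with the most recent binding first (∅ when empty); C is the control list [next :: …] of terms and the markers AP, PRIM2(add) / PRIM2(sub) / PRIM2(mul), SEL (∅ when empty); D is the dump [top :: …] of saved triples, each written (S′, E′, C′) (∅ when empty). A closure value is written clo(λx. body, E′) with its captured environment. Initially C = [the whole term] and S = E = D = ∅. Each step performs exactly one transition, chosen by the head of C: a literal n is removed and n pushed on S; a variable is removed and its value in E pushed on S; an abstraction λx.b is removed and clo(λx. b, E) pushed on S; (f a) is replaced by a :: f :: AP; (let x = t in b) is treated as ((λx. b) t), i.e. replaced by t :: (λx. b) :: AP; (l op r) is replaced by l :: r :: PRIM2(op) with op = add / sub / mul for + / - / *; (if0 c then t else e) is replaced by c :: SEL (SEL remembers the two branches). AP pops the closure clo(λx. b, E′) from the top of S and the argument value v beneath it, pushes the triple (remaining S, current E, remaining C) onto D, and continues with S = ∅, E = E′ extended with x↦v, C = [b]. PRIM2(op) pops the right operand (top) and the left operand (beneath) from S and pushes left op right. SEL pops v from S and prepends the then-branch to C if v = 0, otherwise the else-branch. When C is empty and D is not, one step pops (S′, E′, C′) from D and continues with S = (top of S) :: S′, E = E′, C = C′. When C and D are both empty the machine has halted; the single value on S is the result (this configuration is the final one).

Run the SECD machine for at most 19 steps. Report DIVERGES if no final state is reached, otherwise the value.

0. ⟨S=∅; E=∅; C=[((λx. (x x)) (λx. (x x)))]; D=∅⟩
1. ⟨S=∅; E=∅; C=[(λx. (x x)) :: (λx. (x x)) :: AP]; D=∅⟩
2. ⟨S=[clo(λx. (x x), ∅)]; E=∅; C=[(λx. (x x)) :: AP]; D=∅⟩
3. ⟨S=[clo(λx. (x x), ∅) :: clo(λx. (x x), ∅)]; E=∅; C=[AP]; D=∅⟩
4. ⟨S=∅; E={x↦clo(λx. (x x), ∅)}; C=[(x x)]; D=[(∅, ∅, ∅)]⟩
5. ⟨S=∅; E={x↦clo(λx. (x x), ∅)}; C=[x :: x :: AP]; D=[(∅, ∅, ∅)]⟩
6. ⟨S=[clo(λx. (x x), ∅)]; E={x↦clo(λx. (x x), ∅)}; C=[x :: AP]; D=[(∅, ∅, ∅)]⟩
7. ⟨S=[clo(λx. (x x), ∅) :: clo(λx. (x x), ∅)]; E={x↦clo(λx. (x x), ∅)}; C=[AP]; D=[(∅, ∅, ∅)]⟩
8. ⟨S=∅; E={x↦clo(λx. (x x), ∅)}; C=[(x x)]; D=[(∅, {x↦clo(λx. (x x), ∅)}, ∅) :: (∅, ∅, ∅)]⟩
9. ⟨S=∅; E={x↦clo(λx. (x x), ∅)}; C=[x :: x :: AP]; D=[(∅, {x↦clo(λx. (x x), ∅)}, ∅) :: (∅, ∅, ∅)]⟩
10. ⟨S=[clo(λx. (x x), ∅)]; E={x↦clo(λx. (x x), ∅)}; C=[x :: AP]; D=[(∅, {x↦clo(λx. (x x), ∅)}, ∅) :: (∅, ∅, ∅)]⟩
11. ⟨S=[clo(λx. (x x), ∅) :: clo(λx. (x x), ∅)]; E={x↦clo(λx. (x x), ∅)}; C=[AP]; D=[(∅, {x↦clo(λx. (x x), ∅)}, ∅) :: (∅, ∅, ∅)]⟩
12. ⟨S=∅; E={x↦clo(λx. (x x), ∅)}; C=[(x x)]; D=[(∅, {x↦clo(λx. (x x), ∅)}, ∅) :: (∅, {x↦clo(λx. (x x), ∅)}, ∅) :: (∅, ∅, ∅)]⟩
13. ⟨S=∅; E={x↦clo(λx. (x x), ∅)}; C=[x :: x :: AP]; D=[(∅, {x↦clo(λx. (x x), ∅)}, ∅) :: (∅, {x↦clo(λx. (x x), ∅)}, ∅) :: (∅, ∅, ∅)]⟩
14. ⟨S=[clo(λx. (x x), ∅)]; E={x↦clo(λx. (x x), ∅)}; C=[x :: AP]; D=[(∅, {x↦clo(λx. (x x), ∅)}, ∅) :: (∅, {x↦clo(λx. (x x), ∅)}, ∅) :: (∅, ∅, ∅)]⟩
15. ⟨S=[clo(λx. (x x), ∅) :: clo(λx. (x x), ∅)]; E={x↦clo(λx. (x x), ∅)}; C=[AP]; D=[(∅, {x↦clo(λx. (x x), ∅)}, ∅) :: (∅, {x↦clo(λx. (x x), ∅)}, ∅) :: (∅, ∅, ∅)]⟩
16. ⟨S=∅; E={x↦clo(λx. (x x), ∅)}; C=[(x x)]; D=[(∅, {x↦clo(λx. (x x), ∅)}, ∅) :: (∅, {x↦clo(λx. (x x), ∅)}, ∅) :: (∅, {x↦clo(λx. (x x), ∅)}, ∅) :: (∅, ∅, ∅)]⟩
17. ⟨S=∅; E={x↦clo(λx. (x x), ∅)}; C=[x :: x :: AP]; D=[(∅, {x↦clo(λx. (x x), ∅)}, ∅) :: (∅, {x↦clo(λx. (x x), ∅)}, ∅) :: (∅, {x↦clo(λx. (x x), ∅)}, ∅) :: (∅, ∅, ∅)]⟩
18. ⟨S=[clo(λx. (x x), ∅)]; E={x↦clo(λx. (x x), ∅)}; C=[x :: AP]; D=[(∅, {x↦clo(λx. (x x), ∅)}, ∅) :: (∅, {x↦clo(λx. (x x), ∅)}, ∅) :: (∅, {x↦clo(λx. (x x), ∅)}, ∅) :: (∅, ∅, ∅)]⟩
19. ⟨S=[clo(λx. (x x), ∅) :: clo(λx. (x x), ∅)]; E={x↦clo(λx. (x x), ∅)}; C=[AP]; D=[(∅, {x↦clo(λx. (x x), ∅)}, ∅) :: (∅, {x↦clo(λx. (x x), ∅)}, ∅) :: (∅, {x↦clo(λx. (x x), ∅)}, ∅) :: (∅, ∅, ∅)]⟩
→ 19 transitions taken and the configuration is still not final: no result within 19 steps

Answer: DIVERGES (no final state within 19 steps)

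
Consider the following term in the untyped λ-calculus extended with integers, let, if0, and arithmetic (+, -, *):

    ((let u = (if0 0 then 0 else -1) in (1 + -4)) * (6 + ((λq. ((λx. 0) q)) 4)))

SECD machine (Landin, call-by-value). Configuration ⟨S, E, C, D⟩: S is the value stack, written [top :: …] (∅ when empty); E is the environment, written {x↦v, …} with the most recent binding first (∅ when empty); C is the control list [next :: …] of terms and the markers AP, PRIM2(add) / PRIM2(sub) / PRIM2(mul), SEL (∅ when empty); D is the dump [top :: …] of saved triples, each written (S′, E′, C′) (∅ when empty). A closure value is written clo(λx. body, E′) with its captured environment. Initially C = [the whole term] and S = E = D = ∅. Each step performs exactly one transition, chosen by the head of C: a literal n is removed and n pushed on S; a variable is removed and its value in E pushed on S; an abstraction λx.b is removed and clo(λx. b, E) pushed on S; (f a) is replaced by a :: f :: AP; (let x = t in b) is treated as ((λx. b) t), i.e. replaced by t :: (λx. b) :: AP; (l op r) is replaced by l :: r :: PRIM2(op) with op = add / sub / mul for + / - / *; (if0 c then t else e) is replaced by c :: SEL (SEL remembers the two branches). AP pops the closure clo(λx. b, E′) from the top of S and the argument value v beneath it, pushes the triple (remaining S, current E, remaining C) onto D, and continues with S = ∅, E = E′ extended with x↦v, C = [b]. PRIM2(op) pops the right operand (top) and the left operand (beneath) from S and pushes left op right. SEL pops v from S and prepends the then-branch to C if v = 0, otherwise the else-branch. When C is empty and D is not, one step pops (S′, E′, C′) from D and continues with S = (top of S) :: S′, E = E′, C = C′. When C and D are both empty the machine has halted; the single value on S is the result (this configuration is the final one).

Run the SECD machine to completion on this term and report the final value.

Answer: -18

Execution trace:
0. <S=∅, E=∅, C=[((let u = (if0 0 then 0 else -1) in (1 + -4)) * (6 + ((λq. ((λx. 0) q)) 4)))], D=∅>
1. <S=∅, E=∅, C=[(let u = (if0 0 then 0 else -1) in (1 + -4)) :: (6 + ((λq. ((λx. 0) q)) 4)) :: PRIM2(mul)], D=∅>
2. <S=∅, E=∅, C=[(if0 0 then 0 else -1) :: (λu. (1 + -4)) :: AP :: (6 + ((λq. ((λx. 0) q)) 4)) :: PRIM2(mul)], D=∅>
3. <S=∅, E=∅, C=[0 :: SEL :: (λu. (1 + -4)) :: AP :: (6 + ((λq. ((λx. 0) q)) 4)) :: PRIM2(mul)], D=∅>
4. <S=[0], E=∅, C=[SEL :: (λu. (1 + -4)) :: AP :: (6 + ((λq. ((λx. 0) q)) 4)) :: PRIM2(mul)], D=∅>
5. <S=∅, E=∅, C=[0 :: (λu. (1 + -4)) :: AP :: (6 + ((λq. ((λx. 0) q)) 4)) :: PRIM2(mul)], D=∅>
6. <S=[0], E=∅, C=[(λu. (1 + -4)) :: AP :: (6 + ((λq. ((λx. 0) q)) 4)) :: PRIM2(mul)], D=∅>
7. <S=[clo(λu. (1 + -4), ∅) :: 0], E=∅, C=[AP :: (6 + ((λq. ((λx. 0) q)) 4)) :: PRIM2(mul)], D=∅>
8. <S=∅, E={u↦0}, C=[(1 + -4)], D=[(∅, ∅, [(6 + ((λq. ((λx. 0) q)) 4)) :: PRIM2(mul)])]>
9. <S=∅, E={u↦0}, C=[1 :: -4 :: PRIM2(add)], D=[(∅, ∅, [(6 + ((λq. ((λx. 0) q)) 4)) :: PRIM2(mul)])]>
10. <S=[1], E={u↦0}, C=[-4 :: PRIM2(add)], D=[(∅, ∅, [(6 + ((λq. ((λx. 0) q)) 4)) :: PRIM2(mul)])]>
11. <S=[-4 :: 1], E={u↦0}, C=[PRIM2(add)], D=[(∅, ∅, [(6 + ((λq. ((λx. 0) q)) 4)) :: PRIM2(mul)])]>
12. <S=[-3], E={u↦0}, C=∅, D=[(∅, ∅, [(6 + ((λq. ((λx. 0) q)) 4)) :: PRIM2(mul)])]>
13. <S=[-3], E=∅, C=[(6 + ((λq. ((λx. 0) q)) 4)) :: PRIM2(mul)], D=∅>
14. <S=[-3], E=∅, C=[6 :: ((λq. ((λx. 0) q)) 4) :: PRIM2(add) :: PRIM2(mul)], D=∅>
15. <S=[6 :: -3], E=∅, C=[((λq. ((λx. 0) q)) 4) :: PRIM2(add) :: PRIM2(mul)], D=∅>
16. <S=[6 :: -3], E=∅, C=[4 :: (λq. ((λx. 0) q)) :: AP :: PRIM2(add) :: PRIM2(mul)], D=∅>
17. <S=[4 :: 6 :: -3], E=∅, C=[(λq. ((λx. 0) q)) :: AP :: PRIM2(add) :: PRIM2(mul)], D=∅>
18. <S=[clo(λq. ((λx. 0) q), ∅) :: 4 :: 6 :: -3], E=∅, C=[AP :: PRIM2(add) :: PRIM2(mul)], D=∅>
19. <S=∅, E={q↦4}, C=[((λx. 0) q)], D=[([6 :: -3], ∅, [PRIM2(add) :: PRIM2(mul)])]>
20. <S=∅, E={q↦4}, C=[q :: (λx. 0) :: AP], D=[([6 :: -3], ∅, [PRIM2(add) :: PRIM2(mul)])]>
21. <S=[4], E={q↦4}, C=[(λx. 0) :: AP], D=[([6 :: -3], ∅, [PRIM2(add) :: PRIM2(mul)])]>
22. <S=[clo(λx. 0, {q↦4}) :: 4], E={q↦4}, C=[AP], D=[([6 :: -3], ∅, [PRIM2(add) :: PRIM2(mul)])]>
23. <S=∅, E={x↦4, q↦4}, C=[0], D=[(∅, {q↦4}, ∅) :: ([6 :: -3], ∅, [PRIM2(add) :: PRIM2(mul)])]>
24. <S=[0], E={x↦4, q↦4}, C=∅, D=[(∅, {q↦4}, ∅) :: ([6 :: -3], ∅, [PRIM2(add) :: PRIM2(mul)])]>
25. <S=[0], E={q↦4}, C=∅, D=[([6 :: -3], ∅, [PRIM2(add) :: PRIM2(mul)])]>
26. <S=[0 :: 6 :: -3], E=∅, C=[PRIM2(add) :: PRIM2(mul)], D=∅>
27. <S=[6 :: -3], E=∅, C=[PRIM2(mul)], D=∅>
28. <S=[-18], E=∅, C=∅, D=∅>
→ final value -18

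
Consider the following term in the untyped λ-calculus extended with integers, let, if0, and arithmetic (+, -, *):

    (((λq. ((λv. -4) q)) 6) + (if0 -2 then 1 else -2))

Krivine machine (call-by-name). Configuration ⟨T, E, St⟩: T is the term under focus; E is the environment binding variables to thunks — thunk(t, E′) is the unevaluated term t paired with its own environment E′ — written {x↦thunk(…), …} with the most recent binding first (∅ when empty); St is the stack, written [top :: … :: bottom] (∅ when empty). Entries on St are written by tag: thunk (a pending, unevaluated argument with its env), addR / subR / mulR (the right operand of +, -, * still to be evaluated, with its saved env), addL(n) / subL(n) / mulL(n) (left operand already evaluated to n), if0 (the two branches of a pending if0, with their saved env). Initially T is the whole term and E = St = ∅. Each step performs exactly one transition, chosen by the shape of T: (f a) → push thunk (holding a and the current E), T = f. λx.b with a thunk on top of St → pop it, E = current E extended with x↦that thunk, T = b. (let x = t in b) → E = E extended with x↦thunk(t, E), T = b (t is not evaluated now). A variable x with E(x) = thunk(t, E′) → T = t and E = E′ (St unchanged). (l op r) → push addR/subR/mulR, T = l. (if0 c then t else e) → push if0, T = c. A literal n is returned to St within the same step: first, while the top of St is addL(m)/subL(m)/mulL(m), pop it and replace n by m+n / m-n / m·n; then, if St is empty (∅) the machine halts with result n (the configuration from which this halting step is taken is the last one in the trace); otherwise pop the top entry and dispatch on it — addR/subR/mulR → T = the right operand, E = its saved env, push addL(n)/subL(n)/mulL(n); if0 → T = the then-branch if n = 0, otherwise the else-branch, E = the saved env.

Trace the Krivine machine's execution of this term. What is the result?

step 0: ⟨T=(((λq. ((λv. -4) q)) 6) + (if0 -2 then 1 else -2)); E=∅; St=∅⟩
step 1: ⟨T=((λq. ((λv. -4) q)) 6); E=∅; St=[addR]⟩
step 2: ⟨T=(λq. ((λv. -4) q)); E=∅; St=[thunk :: addR]⟩
step 3: ⟨T=((λv. -4) q); E={q↦thunk(6, ∅)}; St=[addR]⟩
step 4: ⟨T=(λv. -4); E={q↦thunk(6, ∅)}; St=[thunk :: addR]⟩
step 5: ⟨T=-4; E={v↦thunk(q, {q↦thunk(6, ∅)}), q↦thunk(6, ∅)}; St=[addR]⟩
step 6: ⟨T=(if0 -2 then 1 else -2); E=∅; St=[addL(-4)]⟩
step 7: ⟨T=-2; E=∅; St=[if0 :: addL(-4)]⟩
step 8: ⟨T=-2; E=∅; St=[addL(-4)]⟩
→ final value -6

Answer: -6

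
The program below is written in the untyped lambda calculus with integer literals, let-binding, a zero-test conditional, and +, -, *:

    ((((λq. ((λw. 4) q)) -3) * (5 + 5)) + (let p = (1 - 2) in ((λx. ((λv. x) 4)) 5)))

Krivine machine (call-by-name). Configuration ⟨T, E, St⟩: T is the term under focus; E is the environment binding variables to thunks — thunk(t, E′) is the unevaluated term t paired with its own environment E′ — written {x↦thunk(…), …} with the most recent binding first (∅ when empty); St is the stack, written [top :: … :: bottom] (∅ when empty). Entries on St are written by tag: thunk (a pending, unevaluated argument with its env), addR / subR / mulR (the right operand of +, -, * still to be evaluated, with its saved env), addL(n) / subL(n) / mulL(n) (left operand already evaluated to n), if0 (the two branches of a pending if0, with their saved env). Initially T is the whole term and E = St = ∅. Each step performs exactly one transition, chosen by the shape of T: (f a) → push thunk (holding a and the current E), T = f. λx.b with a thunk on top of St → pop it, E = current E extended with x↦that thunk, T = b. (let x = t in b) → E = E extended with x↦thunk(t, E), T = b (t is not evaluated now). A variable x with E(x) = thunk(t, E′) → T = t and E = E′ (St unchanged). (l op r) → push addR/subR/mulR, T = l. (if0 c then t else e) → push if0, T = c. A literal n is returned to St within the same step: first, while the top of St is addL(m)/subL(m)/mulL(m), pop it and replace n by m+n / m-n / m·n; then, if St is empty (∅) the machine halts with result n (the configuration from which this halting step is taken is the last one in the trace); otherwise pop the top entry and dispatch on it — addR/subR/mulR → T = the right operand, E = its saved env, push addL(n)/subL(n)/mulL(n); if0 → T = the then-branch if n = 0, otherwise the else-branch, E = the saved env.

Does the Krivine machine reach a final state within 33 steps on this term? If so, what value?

Answer: 45

Execution trace:
t=0: <T=((((λq. ((λw. 4) q)) -3) * (5 + 5)) + (let p = (1 - 2) in ((λx. ((λv. x) 4)) 5))), E=∅, St=∅>
t=1: <T=(((λq. ((λw. 4) q)) -3) * (5 + 5)), E=∅, St=[addR]>
t=2: <T=((λq. ((λw. 4) q)) -3), E=∅, St=[mulR :: addR]>
t=3: <T=(λq. ((λw. 4) q)), E=∅, St=[thunk :: mulR :: addR]>
t=4: <T=((λw. 4) q), E={q↦thunk(-3, ∅)}, St=[mulR :: addR]>
t=5: <T=(λw. 4), E={q↦thunk(-3, ∅)}, St=[thunk :: mulR :: addR]>
t=6: <T=4, E={w↦thunk(q, {q↦thunk(-3, ∅)}), q↦thunk(-3, ∅)}, St=[mulR :: addR]>
t=7: <T=(5 + 5), E=∅, St=[mulL(4) :: addR]>
t=8: <T=5, E=∅, St=[addR :: mulL(4) :: addR]>
t=9: <T=5, E=∅, St=[addL(5) :: mulL(4) :: addR]>
t=10: <T=(let p = (1 - 2) in ((λx. ((λv. x) 4)) 5)), E=∅, St=[addL(40)]>
t=11: <T=((λx. ((λv. x) 4)) 5), E={p↦thunk((1 - 2), ∅)}, St=[addL(40)]>
t=12: <T=(λx. ((λv. x) 4)), E={p↦thunk((1 - 2), ∅)}, St=[thunk :: addL(40)]>
t=13: <T=((λv. x) 4), E={x↦thunk(5, {p↦thunk((1 - 2), ∅)}), p↦thunk((1 - 2), ∅)}, St=[addL(40)]>
t=14: <T=(λv. x), E={x↦thunk(5, {p↦thunk((1 - 2), ∅)}), p↦thunk((1 - 2), ∅)}, St=[thunk :: addL(40)]>
t=15: <T=x, E={v↦thunk(4, {x↦thunk(5, {p↦thunk((1 - 2), ∅)}), p↦thunk((1 - 2), ∅)}), x↦thunk(5, {p↦thunk((1 - 2), ∅)}), p↦thunk((1 - 2), ∅)}, St=[addL(40)]>
t=16: <T=5, E={p↦thunk((1 - 2), ∅)}, St=[addL(40)]>
→ final value 45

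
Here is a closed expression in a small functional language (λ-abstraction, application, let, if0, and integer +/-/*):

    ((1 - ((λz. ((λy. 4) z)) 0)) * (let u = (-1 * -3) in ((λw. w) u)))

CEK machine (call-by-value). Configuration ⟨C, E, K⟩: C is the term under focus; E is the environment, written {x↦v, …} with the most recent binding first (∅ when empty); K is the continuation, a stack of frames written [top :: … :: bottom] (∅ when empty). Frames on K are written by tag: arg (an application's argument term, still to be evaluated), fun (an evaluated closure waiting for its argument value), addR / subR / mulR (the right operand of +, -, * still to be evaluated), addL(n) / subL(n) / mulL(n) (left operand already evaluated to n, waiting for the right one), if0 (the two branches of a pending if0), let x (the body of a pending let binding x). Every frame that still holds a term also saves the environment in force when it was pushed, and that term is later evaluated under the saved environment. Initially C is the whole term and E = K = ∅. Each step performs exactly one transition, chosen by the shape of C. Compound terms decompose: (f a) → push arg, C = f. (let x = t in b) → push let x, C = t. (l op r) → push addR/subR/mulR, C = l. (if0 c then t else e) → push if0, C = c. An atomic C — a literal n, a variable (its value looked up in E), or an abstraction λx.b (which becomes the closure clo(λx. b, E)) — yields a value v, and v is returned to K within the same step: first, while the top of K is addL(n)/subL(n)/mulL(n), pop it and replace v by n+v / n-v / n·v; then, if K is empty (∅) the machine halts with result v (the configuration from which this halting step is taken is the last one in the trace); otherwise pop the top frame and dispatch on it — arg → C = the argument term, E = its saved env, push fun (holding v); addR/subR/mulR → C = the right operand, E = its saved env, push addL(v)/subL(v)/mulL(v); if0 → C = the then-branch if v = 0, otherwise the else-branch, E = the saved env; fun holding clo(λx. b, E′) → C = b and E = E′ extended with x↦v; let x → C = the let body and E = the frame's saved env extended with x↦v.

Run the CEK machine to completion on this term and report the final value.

t=0: ⟨C=((1 - ((λz. ((λy. 4) z)) 0)) * (let u = (-1 * -3) in ((λw. w) u))); E=∅; K=∅⟩
t=1: ⟨C=(1 - ((λz. ((λy. 4) z)) 0)); E=∅; K=[mulR]⟩
t=2: ⟨C=1; E=∅; K=[subR :: mulR]⟩
t=3: ⟨C=((λz. ((λy. 4) z)) 0); E=∅; K=[subL(1) :: mulR]⟩
t=4: ⟨C=(λz. ((λy. 4) z)); E=∅; K=[arg :: subL(1) :: mulR]⟩
t=5: ⟨C=0; E=∅; K=[fun :: subL(1) :: mulR]⟩
t=6: ⟨C=((λy. 4) z); E={z↦0}; K=[subL(1) :: mulR]⟩
t=7: ⟨C=(λy. 4); E={z↦0}; K=[arg :: subL(1) :: mulR]⟩
t=8: ⟨C=z; E={z↦0}; K=[fun :: subL(1) :: mulR]⟩
t=9: ⟨C=4; E={y↦0, z↦0}; K=[subL(1) :: mulR]⟩
t=10: ⟨C=(let u = (-1 * -3) in ((λw. w) u)); E=∅; K=[mulL(-3)]⟩
t=11: ⟨C=(-1 * -3); E=∅; K=[let u :: mulL(-3)]⟩
t=12: ⟨C=-1; E=∅; K=[mulR :: let u :: mulL(-3)]⟩
t=13: ⟨C=-3; E=∅; K=[mulL(-1) :: let u :: mulL(-3)]⟩
t=14: ⟨C=((λw. w) u); E={u↦3}; K=[mulL(-3)]⟩
t=15: ⟨C=(λw. w); E={u↦3}; K=[arg :: mulL(-3)]⟩
t=16: ⟨C=u; E={u↦3}; K=[fun :: mulL(-3)]⟩
t=17: ⟨C=w; E={w↦3, u↦3}; K=[mulL(-3)]⟩
→ final value -9

Answer: -9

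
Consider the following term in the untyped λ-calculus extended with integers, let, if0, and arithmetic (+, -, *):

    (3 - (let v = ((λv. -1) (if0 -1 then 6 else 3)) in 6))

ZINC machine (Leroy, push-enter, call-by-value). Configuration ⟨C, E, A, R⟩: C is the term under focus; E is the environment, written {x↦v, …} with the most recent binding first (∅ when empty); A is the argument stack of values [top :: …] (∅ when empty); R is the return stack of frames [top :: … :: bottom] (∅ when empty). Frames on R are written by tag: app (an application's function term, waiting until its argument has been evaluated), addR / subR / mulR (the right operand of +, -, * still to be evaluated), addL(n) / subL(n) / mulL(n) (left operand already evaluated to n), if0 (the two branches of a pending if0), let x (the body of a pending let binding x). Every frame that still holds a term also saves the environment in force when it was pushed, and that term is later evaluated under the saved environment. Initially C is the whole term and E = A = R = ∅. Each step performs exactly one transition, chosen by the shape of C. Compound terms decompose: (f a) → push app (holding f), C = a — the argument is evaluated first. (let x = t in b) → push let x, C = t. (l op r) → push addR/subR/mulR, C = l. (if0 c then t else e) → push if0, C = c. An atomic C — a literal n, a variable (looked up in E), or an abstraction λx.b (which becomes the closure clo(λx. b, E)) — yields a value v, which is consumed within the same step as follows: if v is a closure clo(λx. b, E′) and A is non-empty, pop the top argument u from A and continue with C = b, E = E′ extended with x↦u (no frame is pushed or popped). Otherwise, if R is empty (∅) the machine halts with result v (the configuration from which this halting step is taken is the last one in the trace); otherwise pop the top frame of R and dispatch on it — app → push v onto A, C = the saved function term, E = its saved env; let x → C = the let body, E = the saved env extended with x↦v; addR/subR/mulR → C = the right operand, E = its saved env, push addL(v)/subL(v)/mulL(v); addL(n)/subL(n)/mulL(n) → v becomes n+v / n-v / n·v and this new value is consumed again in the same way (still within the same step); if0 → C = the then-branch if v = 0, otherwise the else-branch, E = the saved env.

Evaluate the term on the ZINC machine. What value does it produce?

Answer: -3

Derivation:
[0] [C=(3 - (let v = ((λv. -1) (if0 -1 then 6 else 3)) in 6)) | E=∅ | A=∅ | R=∅]
[1] [C=3 | E=∅ | A=∅ | R=[subR]]
[2] [C=(let v = ((λv. -1) (if0 -1 then 6 else 3)) in 6) | E=∅ | A=∅ | R=[subL(3)]]
[3] [C=((λv. -1) (if0 -1 then 6 else 3)) | E=∅ | A=∅ | R=[let v :: subL(3)]]
[4] [C=(if0 -1 then 6 else 3) | E=∅ | A=∅ | R=[app :: let v :: subL(3)]]
[5] [C=-1 | E=∅ | A=∅ | R=[if0 :: app :: let v :: subL(3)]]
[6] [C=3 | E=∅ | A=∅ | R=[app :: let v :: subL(3)]]
[7] [C=(λv. -1) | E=∅ | A=[3] | R=[let v :: subL(3)]]
[8] [C=-1 | E={v↦3} | A=∅ | R=[let v :: subL(3)]]
[9] [C=6 | E={v↦-1} | A=∅ | R=[subL(3)]]
→ final value -3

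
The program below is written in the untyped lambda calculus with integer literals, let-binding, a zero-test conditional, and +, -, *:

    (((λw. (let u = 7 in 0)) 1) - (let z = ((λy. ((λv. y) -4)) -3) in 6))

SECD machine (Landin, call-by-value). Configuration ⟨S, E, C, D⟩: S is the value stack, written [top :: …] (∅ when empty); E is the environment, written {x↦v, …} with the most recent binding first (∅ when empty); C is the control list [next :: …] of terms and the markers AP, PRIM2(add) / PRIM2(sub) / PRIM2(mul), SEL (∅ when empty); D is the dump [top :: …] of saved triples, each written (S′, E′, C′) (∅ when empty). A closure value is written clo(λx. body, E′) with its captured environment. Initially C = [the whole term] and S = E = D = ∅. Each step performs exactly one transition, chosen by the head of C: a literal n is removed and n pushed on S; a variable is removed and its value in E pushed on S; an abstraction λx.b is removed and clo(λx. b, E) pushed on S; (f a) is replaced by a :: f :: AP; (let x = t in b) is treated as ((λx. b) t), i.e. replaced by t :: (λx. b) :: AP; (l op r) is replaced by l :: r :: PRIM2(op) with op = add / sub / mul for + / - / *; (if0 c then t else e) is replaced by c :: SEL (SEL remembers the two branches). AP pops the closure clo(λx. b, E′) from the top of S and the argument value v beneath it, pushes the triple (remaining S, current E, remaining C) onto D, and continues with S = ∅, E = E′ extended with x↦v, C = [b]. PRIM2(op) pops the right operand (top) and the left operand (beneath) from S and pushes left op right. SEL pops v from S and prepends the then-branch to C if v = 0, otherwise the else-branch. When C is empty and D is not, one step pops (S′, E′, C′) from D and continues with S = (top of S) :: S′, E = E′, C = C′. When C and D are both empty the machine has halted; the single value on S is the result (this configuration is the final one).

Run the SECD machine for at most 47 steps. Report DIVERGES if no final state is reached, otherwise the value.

Answer: -6

Execution trace:
t=0: <S=∅, E=∅, C=[(((λw. (let u = 7 in 0)) 1) - (let z = ((λy. ((λv. y) -4)) -3) in 6))], D=∅>
t=1: <S=∅, E=∅, C=[((λw. (let u = 7 in 0)) 1) :: (let z = ((λy. ((λv. y) -4)) -3) in 6) :: PRIM2(sub)], D=∅>
t=2: <S=∅, E=∅, C=[1 :: (λw. (let u = 7 in 0)) :: AP :: (let z = ((λy. ((λv. y) -4)) -3) in 6) :: PRIM2(sub)], D=∅>
t=3: <S=[1], E=∅, C=[(λw. (let u = 7 in 0)) :: AP :: (let z = ((λy. ((λv. y) -4)) -3) in 6) :: PRIM2(sub)], D=∅>
t=4: <S=[clo(λw. (let u = 7 in 0), ∅) :: 1], E=∅, C=[AP :: (let z = ((λy. ((λv. y) -4)) -3) in 6) :: PRIM2(sub)], D=∅>
t=5: <S=∅, E={w↦1}, C=[(let u = 7 in 0)], D=[(∅, ∅, [(let z = ((λy. ((λv. y) -4)) -3) in 6) :: PRIM2(sub)])]>
t=6: <S=∅, E={w↦1}, C=[7 :: (λu. 0) :: AP], D=[(∅, ∅, [(let z = ((λy. ((λv. y) -4)) -3) in 6) :: PRIM2(sub)])]>
t=7: <S=[7], E={w↦1}, C=[(λu. 0) :: AP], D=[(∅, ∅, [(let z = ((λy. ((λv. y) -4)) -3) in 6) :: PRIM2(sub)])]>
t=8: <S=[clo(λu. 0, {w↦1}) :: 7], E={w↦1}, C=[AP], D=[(∅, ∅, [(let z = ((λy. ((λv. y) -4)) -3) in 6) :: PRIM2(sub)])]>
t=9: <S=∅, E={u↦7, w↦1}, C=[0], D=[(∅, {w↦1}, ∅) :: (∅, ∅, [(let z = ((λy. ((λv. y) -4)) -3) in 6) :: PRIM2(sub)])]>
t=10: <S=[0], E={u↦7, w↦1}, C=∅, D=[(∅, {w↦1}, ∅) :: (∅, ∅, [(let z = ((λy. ((λv. y) -4)) -3) in 6) :: PRIM2(sub)])]>
t=11: <S=[0], E={w↦1}, C=∅, D=[(∅, ∅, [(let z = ((λy. ((λv. y) -4)) -3) in 6) :: PRIM2(sub)])]>
t=12: <S=[0], E=∅, C=[(let z = ((λy. ((λv. y) -4)) -3) in 6) :: PRIM2(sub)], D=∅>
t=13: <S=[0], E=∅, C=[((λy. ((λv. y) -4)) -3) :: (λz. 6) :: AP :: PRIM2(sub)], D=∅>
t=14: <S=[0], E=∅, C=[-3 :: (λy. ((λv. y) -4)) :: AP :: (λz. 6) :: AP :: PRIM2(sub)], D=∅>
t=15: <S=[-3 :: 0], E=∅, C=[(λy. ((λv. y) -4)) :: AP :: (λz. 6) :: AP :: PRIM2(sub)], D=∅>
t=16: <S=[clo(λy. ((λv. y) -4), ∅) :: -3 :: 0], E=∅, C=[AP :: (λz. 6) :: AP :: PRIM2(sub)], D=∅>
t=17: <S=∅, E={y↦-3}, C=[((λv. y) -4)], D=[([0], ∅, [(λz. 6) :: AP :: PRIM2(sub)])]>
t=18: <S=∅, E={y↦-3}, C=[-4 :: (λv. y) :: AP], D=[([0], ∅, [(λz. 6) :: AP :: PRIM2(sub)])]>
t=19: <S=[-4], E={y↦-3}, C=[(λv. y) :: AP], D=[([0], ∅, [(λz. 6) :: AP :: PRIM2(sub)])]>
t=20: <S=[clo(λv. y, {y↦-3}) :: -4], E={y↦-3}, C=[AP], D=[([0], ∅, [(λz. 6) :: AP :: PRIM2(sub)])]>
t=21: <S=∅, E={v↦-4, y↦-3}, C=[y], D=[(∅, {y↦-3}, ∅) :: ([0], ∅, [(λz. 6) :: AP :: PRIM2(sub)])]>
t=22: <S=[-3], E={v↦-4, y↦-3}, C=∅, D=[(∅, {y↦-3}, ∅) :: ([0], ∅, [(λz. 6) :: AP :: PRIM2(sub)])]>
t=23: <S=[-3], E={y↦-3}, C=∅, D=[([0], ∅, [(λz. 6) :: AP :: PRIM2(sub)])]>
t=24: <S=[-3 :: 0], E=∅, C=[(λz. 6) :: AP :: PRIM2(sub)], D=∅>
t=25: <S=[clo(λz. 6, ∅) :: -3 :: 0], E=∅, C=[AP :: PRIM2(sub)], D=∅>
t=26: <S=∅, E={z↦-3}, C=[6], D=[([0], ∅, [PRIM2(sub)])]>
t=27: <S=[6], E={z↦-3}, C=∅, D=[([0], ∅, [PRIM2(sub)])]>
t=28: <S=[6 :: 0], E=∅, C=[PRIM2(sub)], D=∅>
t=29: <S=[-6], E=∅, C=∅, D=∅>
→ final value -6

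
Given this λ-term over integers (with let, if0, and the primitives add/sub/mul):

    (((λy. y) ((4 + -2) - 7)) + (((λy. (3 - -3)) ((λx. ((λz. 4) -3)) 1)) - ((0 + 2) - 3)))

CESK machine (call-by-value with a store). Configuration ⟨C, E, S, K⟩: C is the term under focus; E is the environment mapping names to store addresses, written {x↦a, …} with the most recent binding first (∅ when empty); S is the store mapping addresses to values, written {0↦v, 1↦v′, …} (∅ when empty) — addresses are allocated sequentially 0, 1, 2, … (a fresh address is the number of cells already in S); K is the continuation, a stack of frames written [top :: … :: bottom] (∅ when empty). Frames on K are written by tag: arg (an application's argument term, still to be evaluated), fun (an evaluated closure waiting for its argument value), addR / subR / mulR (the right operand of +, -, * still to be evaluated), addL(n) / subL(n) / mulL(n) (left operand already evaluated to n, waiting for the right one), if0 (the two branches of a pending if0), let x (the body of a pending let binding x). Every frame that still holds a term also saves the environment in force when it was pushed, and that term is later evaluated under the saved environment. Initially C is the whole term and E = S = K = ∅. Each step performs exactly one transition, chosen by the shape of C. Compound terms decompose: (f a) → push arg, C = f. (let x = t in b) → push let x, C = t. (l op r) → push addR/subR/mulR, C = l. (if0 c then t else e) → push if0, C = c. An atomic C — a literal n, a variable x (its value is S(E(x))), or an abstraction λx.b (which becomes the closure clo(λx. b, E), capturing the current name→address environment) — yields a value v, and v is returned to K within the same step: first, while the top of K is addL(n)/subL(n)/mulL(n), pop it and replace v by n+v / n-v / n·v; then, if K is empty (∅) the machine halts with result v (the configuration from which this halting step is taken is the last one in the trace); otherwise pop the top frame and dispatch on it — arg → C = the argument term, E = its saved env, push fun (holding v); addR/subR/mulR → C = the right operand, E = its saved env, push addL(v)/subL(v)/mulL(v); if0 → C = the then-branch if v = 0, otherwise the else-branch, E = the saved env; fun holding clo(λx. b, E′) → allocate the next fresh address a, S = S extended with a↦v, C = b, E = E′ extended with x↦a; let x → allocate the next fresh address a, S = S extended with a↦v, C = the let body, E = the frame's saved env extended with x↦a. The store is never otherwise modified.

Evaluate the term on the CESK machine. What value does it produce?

Answer: 2

Execution trace:
step 0: <C=(((λy. y) ((4 + -2) - 7)) + (((λy. (3 - -3)) ((λx. ((λz. 4) -3)) 1)) - ((0 + 2) - 3))), E=∅, S=∅, K=∅>
step 1: <C=((λy. y) ((4 + -2) - 7)), E=∅, S=∅, K=[addR]>
step 2: <C=(λy. y), E=∅, S=∅, K=[arg :: addR]>
step 3: <C=((4 + -2) - 7), E=∅, S=∅, K=[fun :: addR]>
step 4: <C=(4 + -2), E=∅, S=∅, K=[subR :: fun :: addR]>
step 5: <C=4, E=∅, S=∅, K=[addR :: subR :: fun :: addR]>
step 6: <C=-2, E=∅, S=∅, K=[addL(4) :: subR :: fun :: addR]>
step 7: <C=7, E=∅, S=∅, K=[subL(2) :: fun :: addR]>
step 8: <C=y, E={y↦0}, S={0↦-5}, K=[addR]>
step 9: <C=(((λy. (3 - -3)) ((λx. ((λz. 4) -3)) 1)) - ((0 + 2) - 3)), E=∅, S={0↦-5}, K=[addL(-5)]>
step 10: <C=((λy. (3 - -3)) ((λx. ((λz. 4) -3)) 1)), E=∅, S={0↦-5}, K=[subR :: addL(-5)]>
step 11: <C=(λy. (3 - -3)), E=∅, S={0↦-5}, K=[arg :: subR :: addL(-5)]>
step 12: <C=((λx. ((λz. 4) -3)) 1), E=∅, S={0↦-5}, K=[fun :: subR :: addL(-5)]>
step 13: <C=(λx. ((λz. 4) -3)), E=∅, S={0↦-5}, K=[arg :: fun :: subR :: addL(-5)]>
step 14: <C=1, E=∅, S={0↦-5}, K=[fun :: fun :: subR :: addL(-5)]>
step 15: <C=((λz. 4) -3), E={x↦1}, S={0↦-5, 1↦1}, K=[fun :: subR :: addL(-5)]>
step 16: <C=(λz. 4), E={x↦1}, S={0↦-5, 1↦1}, K=[arg :: fun :: subR :: addL(-5)]>
step 17: <C=-3, E={x↦1}, S={0↦-5, 1↦1}, K=[fun :: fun :: subR :: addL(-5)]>
step 18: <C=4, E={z↦2, x↦1}, S={0↦-5, 1↦1, 2↦-3}, K=[fun :: subR :: addL(-5)]>
step 19: <C=(3 - -3), E={y↦3}, S={0↦-5, 1↦1, 2↦-3, 3↦4}, K=[subR :: addL(-5)]>
step 20: <C=3, E={y↦3}, S={0↦-5, 1↦1, 2↦-3, 3↦4}, K=[subR :: subR :: addL(-5)]>
step 21: <C=-3, E={y↦3}, S={0↦-5, 1↦1, 2↦-3, 3↦4}, K=[subL(3) :: subR :: addL(-5)]>
step 22: <C=((0 + 2) - 3), E=∅, S={0↦-5, 1↦1, 2↦-3, 3↦4}, K=[subL(6) :: addL(-5)]>
step 23: <C=(0 + 2), E=∅, S={0↦-5, 1↦1, 2↦-3, 3↦4}, K=[subR :: subL(6) :: addL(-5)]>
step 24: <C=0, E=∅, S={0↦-5, 1↦1, 2↦-3, 3↦4}, K=[addR :: subR :: subL(6) :: addL(-5)]>
step 25: <C=2, E=∅, S={0↦-5, 1↦1, 2↦-3, 3↦4}, K=[addL(0) :: subR :: subL(6) :: addL(-5)]>
step 26: <C=3, E=∅, S={0↦-5, 1↦1, 2↦-3, 3↦4}, K=[subL(2) :: subL(6) :: addL(-5)]>
→ final value 2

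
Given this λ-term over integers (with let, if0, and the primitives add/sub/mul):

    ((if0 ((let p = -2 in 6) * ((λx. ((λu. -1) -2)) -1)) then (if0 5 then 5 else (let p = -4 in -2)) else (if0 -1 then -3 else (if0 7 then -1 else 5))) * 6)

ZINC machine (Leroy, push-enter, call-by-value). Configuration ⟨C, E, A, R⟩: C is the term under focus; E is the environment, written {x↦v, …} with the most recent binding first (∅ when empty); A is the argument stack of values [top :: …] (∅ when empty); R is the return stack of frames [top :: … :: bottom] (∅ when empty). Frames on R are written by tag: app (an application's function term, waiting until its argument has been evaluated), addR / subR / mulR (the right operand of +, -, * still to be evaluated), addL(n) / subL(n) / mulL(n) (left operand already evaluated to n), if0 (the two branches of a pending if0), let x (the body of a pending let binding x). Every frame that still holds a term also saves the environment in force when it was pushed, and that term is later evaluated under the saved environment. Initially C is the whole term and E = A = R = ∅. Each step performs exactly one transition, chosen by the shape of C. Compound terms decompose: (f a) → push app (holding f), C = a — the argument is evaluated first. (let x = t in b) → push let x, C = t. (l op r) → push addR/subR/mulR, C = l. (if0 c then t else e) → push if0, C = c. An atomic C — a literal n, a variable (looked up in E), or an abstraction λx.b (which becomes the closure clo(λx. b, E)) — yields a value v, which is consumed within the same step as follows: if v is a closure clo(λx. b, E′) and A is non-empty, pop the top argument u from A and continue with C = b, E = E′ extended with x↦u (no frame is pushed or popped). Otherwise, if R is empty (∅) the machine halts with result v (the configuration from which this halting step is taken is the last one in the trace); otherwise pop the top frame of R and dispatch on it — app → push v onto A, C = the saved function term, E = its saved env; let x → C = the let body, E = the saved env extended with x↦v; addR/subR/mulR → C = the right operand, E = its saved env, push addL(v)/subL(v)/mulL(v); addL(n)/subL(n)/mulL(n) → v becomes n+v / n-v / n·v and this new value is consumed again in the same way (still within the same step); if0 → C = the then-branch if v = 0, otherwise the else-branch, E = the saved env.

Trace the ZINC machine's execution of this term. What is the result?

0. <C=((if0 ((let p = -2 in 6) * ((λx. ((λu. -1) -2)) -1)) then (if0 5 then 5 else (let p = -4 in -2)) else (if0 -1 then -3 else (if0 7 then -1 else 5))) * 6), E=∅, A=∅, R=∅>
1. <C=(if0 ((let p = -2 in 6) * ((λx. ((λu. -1) -2)) -1)) then (if0 5 then 5 else (let p = -4 in -2)) else (if0 -1 then -3 else (if0 7 then -1 else 5))), E=∅, A=∅, R=[mulR]>
2. <C=((let p = -2 in 6) * ((λx. ((λu. -1) -2)) -1)), E=∅, A=∅, R=[if0 :: mulR]>
3. <C=(let p = -2 in 6), E=∅, A=∅, R=[mulR :: if0 :: mulR]>
4. <C=-2, E=∅, A=∅, R=[let p :: mulR :: if0 :: mulR]>
5. <C=6, E={p↦-2}, A=∅, R=[mulR :: if0 :: mulR]>
6. <C=((λx. ((λu. -1) -2)) -1), E=∅, A=∅, R=[mulL(6) :: if0 :: mulR]>
7. <C=-1, E=∅, A=∅, R=[app :: mulL(6) :: if0 :: mulR]>
8. <C=(λx. ((λu. -1) -2)), E=∅, A=[-1], R=[mulL(6) :: if0 :: mulR]>
9. <C=((λu. -1) -2), E={x↦-1}, A=∅, R=[mulL(6) :: if0 :: mulR]>
10. <C=-2, E={x↦-1}, A=∅, R=[app :: mulL(6) :: if0 :: mulR]>
11. <C=(λu. -1), E={x↦-1}, A=[-2], R=[mulL(6) :: if0 :: mulR]>
12. <C=-1, E={u↦-2, x↦-1}, A=∅, R=[mulL(6) :: if0 :: mulR]>
13. <C=(if0 -1 then -3 else (if0 7 then -1 else 5)), E=∅, A=∅, R=[mulR]>
14. <C=-1, E=∅, A=∅, R=[if0 :: mulR]>
15. <C=(if0 7 then -1 else 5), E=∅, A=∅, R=[mulR]>
16. <C=7, E=∅, A=∅, R=[if0 :: mulR]>
17. <C=5, E=∅, A=∅, R=[mulR]>
18. <C=6, E=∅, A=∅, R=[mulL(5)]>
→ final value 30

Answer: 30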